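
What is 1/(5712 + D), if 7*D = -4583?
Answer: 7/35401 ≈ 0.00019773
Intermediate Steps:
D = -4583/7 (D = (⅐)*(-4583) = -4583/7 ≈ -654.71)
1/(5712 + D) = 1/(5712 - 4583/7) = 1/(35401/7) = 7/35401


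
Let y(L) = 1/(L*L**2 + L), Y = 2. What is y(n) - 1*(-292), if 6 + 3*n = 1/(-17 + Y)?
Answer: 273759907/937846 ≈ 291.90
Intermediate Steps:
n = -91/45 (n = -2 + 1/(3*(-17 + 2)) = -2 + (1/3)/(-15) = -2 + (1/3)*(-1/15) = -2 - 1/45 = -91/45 ≈ -2.0222)
y(L) = 1/(L + L**3) (y(L) = 1/(L**3 + L) = 1/(L + L**3))
y(n) - 1*(-292) = 1/(-91/45 + (-91/45)**3) - 1*(-292) = 1/(-91/45 - 753571/91125) + 292 = 1/(-937846/91125) + 292 = -91125/937846 + 292 = 273759907/937846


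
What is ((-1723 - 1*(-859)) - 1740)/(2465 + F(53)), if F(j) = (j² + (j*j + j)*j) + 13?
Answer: -2604/156973 ≈ -0.016589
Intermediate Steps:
F(j) = 13 + j² + j*(j + j²) (F(j) = (j² + (j² + j)*j) + 13 = (j² + (j + j²)*j) + 13 = (j² + j*(j + j²)) + 13 = 13 + j² + j*(j + j²))
((-1723 - 1*(-859)) - 1740)/(2465 + F(53)) = ((-1723 - 1*(-859)) - 1740)/(2465 + (13 + 53³ + 2*53²)) = ((-1723 + 859) - 1740)/(2465 + (13 + 148877 + 2*2809)) = (-864 - 1740)/(2465 + (13 + 148877 + 5618)) = -2604/(2465 + 154508) = -2604/156973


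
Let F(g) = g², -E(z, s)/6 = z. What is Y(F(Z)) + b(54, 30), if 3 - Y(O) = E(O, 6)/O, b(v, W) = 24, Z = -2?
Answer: 33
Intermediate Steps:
E(z, s) = -6*z
Y(O) = 9 (Y(O) = 3 - (-6*O)/O = 3 - 1*(-6) = 3 + 6 = 9)
Y(F(Z)) + b(54, 30) = 9 + 24 = 33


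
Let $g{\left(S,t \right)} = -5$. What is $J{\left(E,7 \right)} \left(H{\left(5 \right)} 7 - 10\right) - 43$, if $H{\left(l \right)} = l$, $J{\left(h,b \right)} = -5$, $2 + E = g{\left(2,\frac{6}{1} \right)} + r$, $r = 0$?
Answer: $-168$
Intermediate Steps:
$E = -7$ ($E = -2 + \left(-5 + 0\right) = -2 - 5 = -7$)
$J{\left(E,7 \right)} \left(H{\left(5 \right)} 7 - 10\right) - 43 = - 5 \left(5 \cdot 7 - 10\right) - 43 = - 5 \left(35 - 10\right) - 43 = \left(-5\right) 25 - 43 = -125 - 43 = -168$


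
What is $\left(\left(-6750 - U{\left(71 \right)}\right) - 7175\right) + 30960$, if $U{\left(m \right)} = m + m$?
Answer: $16893$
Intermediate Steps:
$U{\left(m \right)} = 2 m$
$\left(\left(-6750 - U{\left(71 \right)}\right) - 7175\right) + 30960 = \left(\left(-6750 - 2 \cdot 71\right) - 7175\right) + 30960 = \left(\left(-6750 - 142\right) - 7175\right) + 30960 = \left(-6892 - 7175\right) + 30960 = -14067 + 30960 = 16893$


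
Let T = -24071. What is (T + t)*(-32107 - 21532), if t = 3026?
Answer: 1128832755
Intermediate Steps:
(T + t)*(-32107 - 21532) = (-24071 + 3026)*(-32107 - 21532) = -21045*(-53639) = 1128832755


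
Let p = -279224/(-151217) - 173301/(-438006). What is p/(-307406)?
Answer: -4500237717/616991352992564 ≈ -7.2938e-6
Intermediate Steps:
p = 4500237717/2007089494 (p = -279224*(-1/151217) - 173301*(-1/438006) = 25384/13747 + 57767/146002 = 4500237717/2007089494 ≈ 2.2422)
p/(-307406) = (4500237717/2007089494)/(-307406) = (4500237717/2007089494)*(-1/307406) = -4500237717/616991352992564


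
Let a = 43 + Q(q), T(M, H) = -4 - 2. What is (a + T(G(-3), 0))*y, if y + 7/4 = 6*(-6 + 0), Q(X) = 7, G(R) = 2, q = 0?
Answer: -1661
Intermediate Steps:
T(M, H) = -6
y = -151/4 (y = -7/4 + 6*(-6 + 0) = -7/4 + 6*(-6) = -7/4 - 36 = -151/4 ≈ -37.750)
a = 50 (a = 43 + 7 = 50)
(a + T(G(-3), 0))*y = (50 - 6)*(-151/4) = 44*(-151/4) = -1661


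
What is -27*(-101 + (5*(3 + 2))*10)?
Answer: -4023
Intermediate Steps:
-27*(-101 + (5*(3 + 2))*10) = -27*(-101 + (5*5)*10) = -27*(-101 + 25*10) = -27*(-101 + 250) = -27*149 = -4023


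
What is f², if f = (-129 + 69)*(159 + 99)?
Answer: 239630400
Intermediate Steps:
f = -15480 (f = -60*258 = -15480)
f² = (-15480)² = 239630400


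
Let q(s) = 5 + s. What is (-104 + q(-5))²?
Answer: 10816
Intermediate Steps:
(-104 + q(-5))² = (-104 + (5 - 5))² = (-104 + 0)² = (-104)² = 10816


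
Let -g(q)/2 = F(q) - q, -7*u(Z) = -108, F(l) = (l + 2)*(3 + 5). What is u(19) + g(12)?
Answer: -1292/7 ≈ -184.57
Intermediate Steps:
F(l) = 16 + 8*l (F(l) = (2 + l)*8 = 16 + 8*l)
u(Z) = 108/7 (u(Z) = -⅐*(-108) = 108/7)
g(q) = -32 - 14*q (g(q) = -2*((16 + 8*q) - q) = -2*(16 + 7*q) = -32 - 14*q)
u(19) + g(12) = 108/7 + (-32 - 14*12) = 108/7 + (-32 - 168) = 108/7 - 200 = -1292/7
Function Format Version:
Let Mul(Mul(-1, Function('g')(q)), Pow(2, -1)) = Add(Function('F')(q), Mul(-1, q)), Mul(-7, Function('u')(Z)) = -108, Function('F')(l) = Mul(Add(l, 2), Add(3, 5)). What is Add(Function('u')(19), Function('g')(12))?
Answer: Rational(-1292, 7) ≈ -184.57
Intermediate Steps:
Function('F')(l) = Add(16, Mul(8, l)) (Function('F')(l) = Mul(Add(2, l), 8) = Add(16, Mul(8, l)))
Function('u')(Z) = Rational(108, 7) (Function('u')(Z) = Mul(Rational(-1, 7), -108) = Rational(108, 7))
Function('g')(q) = Add(-32, Mul(-14, q)) (Function('g')(q) = Mul(-2, Add(Add(16, Mul(8, q)), Mul(-1, q))) = Mul(-2, Add(16, Mul(7, q))) = Add(-32, Mul(-14, q)))
Add(Function('u')(19), Function('g')(12)) = Add(Rational(108, 7), Add(-32, Mul(-14, 12))) = Add(Rational(108, 7), Add(-32, -168)) = Add(Rational(108, 7), -200) = Rational(-1292, 7)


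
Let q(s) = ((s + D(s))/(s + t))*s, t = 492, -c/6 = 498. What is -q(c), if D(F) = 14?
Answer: 370263/104 ≈ 3560.2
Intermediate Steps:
c = -2988 (c = -6*498 = -2988)
q(s) = s*(14 + s)/(492 + s) (q(s) = ((s + 14)/(s + 492))*s = ((14 + s)/(492 + s))*s = s*(14 + s)/(492 + s))
-q(c) = -(-2988)*(14 - 2988)/(492 - 2988) = -(-2988)*(-2974)/(-2496) = -(-2988)*(-1)*(-2974)/2496 = -1*(-370263/104) = 370263/104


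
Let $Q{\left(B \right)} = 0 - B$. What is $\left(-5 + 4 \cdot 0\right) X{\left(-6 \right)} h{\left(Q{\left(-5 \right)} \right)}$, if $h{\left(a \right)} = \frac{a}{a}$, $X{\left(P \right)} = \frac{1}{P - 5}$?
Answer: $\frac{5}{11} \approx 0.45455$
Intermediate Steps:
$X{\left(P \right)} = \frac{1}{-5 + P}$
$Q{\left(B \right)} = - B$
$h{\left(a \right)} = 1$
$\left(-5 + 4 \cdot 0\right) X{\left(-6 \right)} h{\left(Q{\left(-5 \right)} \right)} = \frac{-5 + 4 \cdot 0}{-5 - 6} \cdot 1 = \frac{-5 + 0}{-11} \cdot 1 = \left(-5\right) \left(- \frac{1}{11}\right) 1 = \frac{5}{11} \cdot 1 = \frac{5}{11}$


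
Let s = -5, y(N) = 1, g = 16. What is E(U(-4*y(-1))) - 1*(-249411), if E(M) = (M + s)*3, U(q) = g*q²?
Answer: 250164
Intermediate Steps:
U(q) = 16*q²
E(M) = -15 + 3*M (E(M) = (M - 5)*3 = (-5 + M)*3 = -15 + 3*M)
E(U(-4*y(-1))) - 1*(-249411) = (-15 + 3*(16*(-4*1)²)) - 1*(-249411) = (-15 + 3*(16*(-4)²)) + 249411 = (-15 + 3*(16*16)) + 249411 = (-15 + 3*256) + 249411 = (-15 + 768) + 249411 = 753 + 249411 = 250164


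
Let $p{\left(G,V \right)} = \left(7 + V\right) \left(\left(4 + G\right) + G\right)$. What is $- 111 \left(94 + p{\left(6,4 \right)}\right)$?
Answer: $-29970$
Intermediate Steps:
$p{\left(G,V \right)} = \left(4 + 2 G\right) \left(7 + V\right)$ ($p{\left(G,V \right)} = \left(7 + V\right) \left(4 + 2 G\right) = \left(4 + 2 G\right) \left(7 + V\right)$)
$- 111 \left(94 + p{\left(6,4 \right)}\right) = - 111 \left(94 + \left(28 + 4 \cdot 4 + 14 \cdot 6 + 2 \cdot 6 \cdot 4\right)\right) = - 111 \left(94 + \left(28 + 16 + 84 + 48\right)\right) = - 111 \left(94 + 176\right) = \left(-111\right) 270 = -29970$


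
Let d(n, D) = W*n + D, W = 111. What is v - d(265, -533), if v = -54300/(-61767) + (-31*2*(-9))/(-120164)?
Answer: -35726769562967/1237028298 ≈ -28881.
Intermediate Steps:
d(n, D) = D + 111*n (d(n, D) = 111*n + D = D + 111*n)
v = 1081739869/1237028298 (v = -54300*(-1/61767) - 62*(-9)*(-1/120164) = 18100/20589 + 558*(-1/120164) = 18100/20589 - 279/60082 = 1081739869/1237028298 ≈ 0.87447)
v - d(265, -533) = 1081739869/1237028298 - (-533 + 111*265) = 1081739869/1237028298 - (-533 + 29415) = 1081739869/1237028298 - 1*28882 = 1081739869/1237028298 - 28882 = -35726769562967/1237028298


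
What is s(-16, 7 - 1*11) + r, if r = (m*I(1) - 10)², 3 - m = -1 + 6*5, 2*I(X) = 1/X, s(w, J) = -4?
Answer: 525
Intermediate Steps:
I(X) = 1/(2*X)
m = -26 (m = 3 - (-1 + 6*5) = 3 - (-1 + 30) = 3 - 1*29 = 3 - 29 = -26)
r = 529 (r = (-13/1 - 10)² = (-13 - 10)² = (-23)² = 529)
s(-16, 7 - 1*11) + r = -4 + 529 = 525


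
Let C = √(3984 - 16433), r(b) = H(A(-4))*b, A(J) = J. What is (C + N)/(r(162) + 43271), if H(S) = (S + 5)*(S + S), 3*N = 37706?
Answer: 37706/125925 + I*√12449/41975 ≈ 0.29943 + 0.0026581*I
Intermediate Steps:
N = 37706/3 (N = (⅓)*37706 = 37706/3 ≈ 12569.)
H(S) = 2*S*(5 + S) (H(S) = (5 + S)*(2*S) = 2*S*(5 + S))
r(b) = -8*b (r(b) = (2*(-4)*(5 - 4))*b = (2*(-4)*1)*b = -8*b)
C = I*√12449 (C = √(-12449) = I*√12449 ≈ 111.58*I)
(C + N)/(r(162) + 43271) = (I*√12449 + 37706/3)/(-8*162 + 43271) = (37706/3 + I*√12449)/(-1296 + 43271) = (37706/3 + I*√12449)/41975 = (37706/3 + I*√12449)*(1/41975) = 37706/125925 + I*√12449/41975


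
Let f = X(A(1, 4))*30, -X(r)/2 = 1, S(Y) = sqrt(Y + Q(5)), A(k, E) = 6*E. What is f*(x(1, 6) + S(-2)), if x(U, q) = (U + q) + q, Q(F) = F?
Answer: -780 - 60*sqrt(3) ≈ -883.92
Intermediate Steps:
S(Y) = sqrt(5 + Y) (S(Y) = sqrt(Y + 5) = sqrt(5 + Y))
X(r) = -2 (X(r) = -2*1 = -2)
x(U, q) = U + 2*q
f = -60 (f = -2*30 = -60)
f*(x(1, 6) + S(-2)) = -60*((1 + 2*6) + sqrt(5 - 2)) = -60*((1 + 12) + sqrt(3)) = -60*(13 + sqrt(3)) = -780 - 60*sqrt(3)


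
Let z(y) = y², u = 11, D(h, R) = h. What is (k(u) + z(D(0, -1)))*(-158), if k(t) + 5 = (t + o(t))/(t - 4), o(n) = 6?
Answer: 2844/7 ≈ 406.29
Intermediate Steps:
k(t) = -5 + (6 + t)/(-4 + t) (k(t) = -5 + (t + 6)/(t - 4) = -5 + (6 + t)/(-4 + t))
(k(u) + z(D(0, -1)))*(-158) = (2*(13 - 2*11)/(-4 + 11) + 0²)*(-158) = (2*(13 - 22)/7 + 0)*(-158) = (2*(⅐)*(-9) + 0)*(-158) = (-18/7 + 0)*(-158) = -18/7*(-158) = 2844/7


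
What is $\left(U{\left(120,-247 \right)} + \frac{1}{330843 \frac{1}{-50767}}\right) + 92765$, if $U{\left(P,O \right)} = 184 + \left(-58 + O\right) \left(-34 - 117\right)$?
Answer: $\frac{45988449605}{330843} \approx 1.39 \cdot 10^{5}$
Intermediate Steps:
$U{\left(P,O \right)} = 8942 - 151 O$ ($U{\left(P,O \right)} = 184 + \left(-58 + O\right) \left(-151\right) = 184 - \left(-8758 + 151 O\right) = 8942 - 151 O$)
$\left(U{\left(120,-247 \right)} + \frac{1}{330843 \frac{1}{-50767}}\right) + 92765 = \left(\left(8942 - -37297\right) + \frac{1}{330843 \frac{1}{-50767}}\right) + 92765 = \left(\left(8942 + 37297\right) + \frac{1}{330843 \left(- \frac{1}{50767}\right)}\right) + 92765 = \left(46239 + \frac{1}{- \frac{330843}{50767}}\right) + 92765 = \left(46239 - \frac{50767}{330843}\right) + 92765 = \frac{15297798710}{330843} + 92765 = \frac{45988449605}{330843}$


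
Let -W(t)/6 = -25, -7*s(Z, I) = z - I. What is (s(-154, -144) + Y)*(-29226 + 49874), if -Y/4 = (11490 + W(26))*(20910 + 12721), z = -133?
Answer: -226323048684088/7 ≈ -3.2332e+13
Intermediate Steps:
s(Z, I) = 19 + I/7 (s(Z, I) = -(-133 - I)/7 = 19 + I/7)
W(t) = 150 (W(t) = -6*(-25) = 150)
Y = -1565859360 (Y = -4*(11490 + 150)*(20910 + 12721) = -46560*33631 = -4*391464840 = -1565859360)
(s(-154, -144) + Y)*(-29226 + 49874) = ((19 + (⅐)*(-144)) - 1565859360)*(-29226 + 49874) = ((19 - 144/7) - 1565859360)*20648 = (-11/7 - 1565859360)*20648 = -10961015531/7*20648 = -226323048684088/7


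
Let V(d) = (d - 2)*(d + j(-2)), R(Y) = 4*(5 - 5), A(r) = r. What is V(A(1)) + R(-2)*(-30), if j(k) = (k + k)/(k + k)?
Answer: -2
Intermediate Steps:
R(Y) = 0 (R(Y) = 4*0 = 0)
j(k) = 1 (j(k) = (2*k)/((2*k)) = (2*k)*(1/(2*k)) = 1)
V(d) = (1 + d)*(-2 + d) (V(d) = (d - 2)*(d + 1) = (-2 + d)*(1 + d) = (1 + d)*(-2 + d))
V(A(1)) + R(-2)*(-30) = (-2 + 1**2 - 1*1) + 0*(-30) = (-2 + 1 - 1) + 0 = -2 + 0 = -2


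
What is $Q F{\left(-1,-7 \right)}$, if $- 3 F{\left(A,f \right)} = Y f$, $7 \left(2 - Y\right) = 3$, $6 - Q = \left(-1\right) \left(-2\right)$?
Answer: $\frac{44}{3} \approx 14.667$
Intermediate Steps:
$Q = 4$ ($Q = 6 - \left(-1\right) \left(-2\right) = 6 - 2 = 4$)
$Y = \frac{11}{7}$ ($Y = 2 - \frac{3}{7} = \frac{11}{7} \approx 1.5714$)
$F{\left(A,f \right)} = - \frac{11 f}{21}$ ($F{\left(A,f \right)} = - \frac{\frac{11}{7} f}{3} = - \frac{11 f}{21}$)
$Q F{\left(-1,-7 \right)} = 4 \left(\left(- \frac{11}{21}\right) \left(-7\right)\right) = 4 \cdot \frac{11}{3} = \frac{44}{3}$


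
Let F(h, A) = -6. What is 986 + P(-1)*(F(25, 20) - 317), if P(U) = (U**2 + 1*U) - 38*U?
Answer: -11288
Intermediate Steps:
P(U) = U**2 - 37*U (P(U) = (U**2 + U) - 38*U = (U + U**2) - 38*U = U**2 - 37*U)
986 + P(-1)*(F(25, 20) - 317) = 986 + (-(-37 - 1))*(-6 - 317) = 986 - 1*(-38)*(-323) = 986 + 38*(-323) = 986 - 12274 = -11288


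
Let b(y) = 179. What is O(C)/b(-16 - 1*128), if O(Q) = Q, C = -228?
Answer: -228/179 ≈ -1.2737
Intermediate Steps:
O(C)/b(-16 - 1*128) = -228/179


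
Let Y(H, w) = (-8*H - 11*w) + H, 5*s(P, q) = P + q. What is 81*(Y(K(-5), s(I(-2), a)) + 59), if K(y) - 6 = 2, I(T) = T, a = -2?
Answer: 4779/5 ≈ 955.80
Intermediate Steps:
s(P, q) = P/5 + q/5 (s(P, q) = (P + q)/5 = P/5 + q/5)
K(y) = 8 (K(y) = 6 + 2 = 8)
Y(H, w) = -11*w - 7*H (Y(H, w) = (-11*w - 8*H) + H = -11*w - 7*H)
81*(Y(K(-5), s(I(-2), a)) + 59) = 81*((-11*((⅕)*(-2) + (⅕)*(-2)) - 7*8) + 59) = 81*((-11*(-⅖ - ⅖) - 56) + 59) = 81*((-11*(-⅘) - 56) + 59) = 81*((44/5 - 56) + 59) = 81*(-236/5 + 59) = 81*(59/5) = 4779/5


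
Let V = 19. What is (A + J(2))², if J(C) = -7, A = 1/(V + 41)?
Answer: 175561/3600 ≈ 48.767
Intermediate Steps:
A = 1/60 (A = 1/(19 + 41) = 1/60 ≈ 0.016667)
(A + J(2))² = (1/60 - 7)² = (-419/60)² = 175561/3600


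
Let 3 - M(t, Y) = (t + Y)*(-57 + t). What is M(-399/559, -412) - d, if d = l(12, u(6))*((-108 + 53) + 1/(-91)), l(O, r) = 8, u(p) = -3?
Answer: -51132288761/2187367 ≈ -23376.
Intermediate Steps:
d = -40048/91 (d = 8*((-108 + 53) + 1/(-91)) = 8*(-55 - 1/91) = 8*(-5006/91) = -40048/91 ≈ -440.09)
M(t, Y) = 3 - (-57 + t)*(Y + t) (M(t, Y) = 3 - (t + Y)*(-57 + t) = 3 - (Y + t)*(-57 + t) = 3 - (-57 + t)*(Y + t))
M(-399/559, -412) - d = (3 - (-399/559)² + 57*(-412) + 57*(-399/559) - 1*(-412)*(-399/559)) - 1*(-40048/91) = (3 - (-399*1/559)² - 23484 + 57*(-399*1/559) - 1*(-412)*(-399*1/559)) + 40048/91 = (3 - (-399/559)² - 23484 + 57*(-399/559) - 1*(-412)*(-399/559)) + 40048/91 = (3 - 1*159201/312481 - 23484 - 22743/559 - 164388/559) + 40048/91 = (3 - 159201/312481 - 23484 - 22743/559 - 164388/559) + 40048/91 = -7442131791/312481 + 40048/91 = -51132288761/2187367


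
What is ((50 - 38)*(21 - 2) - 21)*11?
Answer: 2277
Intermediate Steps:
((50 - 38)*(21 - 2) - 21)*11 = (12*19 - 21)*11 = (228 - 21)*11 = 207*11 = 2277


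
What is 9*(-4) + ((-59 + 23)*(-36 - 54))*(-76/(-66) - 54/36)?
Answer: -12816/11 ≈ -1165.1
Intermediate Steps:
9*(-4) + ((-59 + 23)*(-36 - 54))*(-76/(-66) - 54/36) = -36 + (-36*(-90))*(-76*(-1/66) - 54*1/36) = -36 + 3240*(38/33 - 3/2) = -36 + 3240*(-23/66) = -36 - 12420/11 = -12816/11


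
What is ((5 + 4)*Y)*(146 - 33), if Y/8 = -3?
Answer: -24408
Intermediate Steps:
Y = -24 (Y = 8*(-3) = -24)
((5 + 4)*Y)*(146 - 33) = ((5 + 4)*(-24))*(146 - 33) = (9*(-24))*113 = -216*113 = -24408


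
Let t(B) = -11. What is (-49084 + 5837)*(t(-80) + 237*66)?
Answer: -675993857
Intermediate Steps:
(-49084 + 5837)*(t(-80) + 237*66) = (-49084 + 5837)*(-11 + 237*66) = -43247*(-11 + 15642) = -43247*15631 = -675993857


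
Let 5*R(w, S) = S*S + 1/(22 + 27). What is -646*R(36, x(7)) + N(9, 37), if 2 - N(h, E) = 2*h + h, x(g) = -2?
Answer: -133387/245 ≈ -544.44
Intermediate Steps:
N(h, E) = 2 - 3*h (N(h, E) = 2 - (2*h + h) = 2 - 3*h)
R(w, S) = 1/245 + S²/5 (R(w, S) = (S*S + 1/(22 + 27))/5 = (S² + 1/49)/5 = (1/49 + S²)/5 = 1/245 + S²/5)
-646*R(36, x(7)) + N(9, 37) = -646*(1/245 + (⅕)*(-2)²) + (2 - 3*9) = -646*(1/245 + (⅕)*4) + (2 - 27) = -646*(1/245 + ⅘) - 25 = -646*197/245 - 25 = -127262/245 - 25 = -133387/245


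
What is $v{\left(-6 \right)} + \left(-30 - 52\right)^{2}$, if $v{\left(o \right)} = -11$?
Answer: $6713$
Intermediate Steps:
$v{\left(-6 \right)} + \left(-30 - 52\right)^{2} = -11 + \left(-30 - 52\right)^{2} = -11 + \left(-82\right)^{2} = -11 + 6724 = 6713$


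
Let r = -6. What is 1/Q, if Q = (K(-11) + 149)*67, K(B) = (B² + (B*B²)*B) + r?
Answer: 1/998635 ≈ 1.0014e-6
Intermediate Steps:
K(B) = -6 + B² + B⁴ (K(B) = (B² + (B*B²)*B) - 6 = (B² + B³*B) - 6 = (B² + B⁴) - 6 = -6 + B² + B⁴)
Q = 998635 (Q = ((-6 + (-11)² + (-11)⁴) + 149)*67 = ((-6 + 121 + 14641) + 149)*67 = (14756 + 149)*67 = 14905*67 = 998635)
1/Q = 1/998635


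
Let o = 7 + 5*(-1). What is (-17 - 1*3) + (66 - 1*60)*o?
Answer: -8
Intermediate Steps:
o = 2 (o = 7 - 5 = 2)
(-17 - 1*3) + (66 - 1*60)*o = (-17 - 1*3) + (66 - 1*60)*2 = (-17 - 3) + (66 - 60)*2 = -20 + 6*2 = -20 + 12 = -8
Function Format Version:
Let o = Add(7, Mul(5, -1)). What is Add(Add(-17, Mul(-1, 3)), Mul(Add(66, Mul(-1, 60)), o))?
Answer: -8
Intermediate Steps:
o = 2 (o = Add(7, -5) = 2)
Add(Add(-17, Mul(-1, 3)), Mul(Add(66, Mul(-1, 60)), o)) = Add(Add(-17, Mul(-1, 3)), Mul(Add(66, Mul(-1, 60)), 2)) = Add(Add(-17, -3), Mul(Add(66, -60), 2)) = Add(-20, Mul(6, 2)) = Add(-20, 12) = -8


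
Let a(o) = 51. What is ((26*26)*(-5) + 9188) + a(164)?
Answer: 5859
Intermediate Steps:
((26*26)*(-5) + 9188) + a(164) = ((26*26)*(-5) + 9188) + 51 = (676*(-5) + 9188) + 51 = (-3380 + 9188) + 51 = 5808 + 51 = 5859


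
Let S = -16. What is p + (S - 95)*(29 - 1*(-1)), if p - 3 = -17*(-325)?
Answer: 2198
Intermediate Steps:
p = 5528 (p = 3 - 17*(-325) = 3 + 5525 = 5528)
p + (S - 95)*(29 - 1*(-1)) = 5528 + (-16 - 95)*(29 - 1*(-1)) = 5528 - 111*(29 + 1) = 5528 - 111*30 = 5528 - 3330 = 2198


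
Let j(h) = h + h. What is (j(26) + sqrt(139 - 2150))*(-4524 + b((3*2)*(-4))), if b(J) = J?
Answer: -236496 - 4548*I*sqrt(2011) ≈ -2.365e+5 - 2.0395e+5*I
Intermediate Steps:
j(h) = 2*h
(j(26) + sqrt(139 - 2150))*(-4524 + b((3*2)*(-4))) = (2*26 + sqrt(139 - 2150))*(-4524 + (3*2)*(-4)) = (52 + sqrt(-2011))*(-4524 + 6*(-4)) = (52 + I*sqrt(2011))*(-4524 - 24) = (52 + I*sqrt(2011))*(-4548) = -236496 - 4548*I*sqrt(2011)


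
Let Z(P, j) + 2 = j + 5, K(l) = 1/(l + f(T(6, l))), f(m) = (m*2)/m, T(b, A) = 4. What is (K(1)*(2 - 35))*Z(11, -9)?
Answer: 66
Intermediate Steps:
f(m) = 2 (f(m) = (2*m)/m = 2)
K(l) = 1/(2 + l) (K(l) = 1/(l + 2) = 1/(2 + l))
Z(P, j) = 3 + j (Z(P, j) = -2 + (j + 5) = -2 + (5 + j) = 3 + j)
(K(1)*(2 - 35))*Z(11, -9) = ((2 - 35)/(2 + 1))*(3 - 9) = (-33/3)*(-6) = ((⅓)*(-33))*(-6) = -11*(-6) = 66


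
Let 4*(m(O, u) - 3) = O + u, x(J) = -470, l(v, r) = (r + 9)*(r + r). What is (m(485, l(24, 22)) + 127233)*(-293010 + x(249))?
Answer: -37476882410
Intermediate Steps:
l(v, r) = 2*r*(9 + r) (l(v, r) = (9 + r)*(2*r) = 2*r*(9 + r))
m(O, u) = 3 + O/4 + u/4 (m(O, u) = 3 + (O + u)/4 = 3 + (O/4 + u/4) = 3 + O/4 + u/4)
(m(485, l(24, 22)) + 127233)*(-293010 + x(249)) = ((3 + (¼)*485 + (2*22*(9 + 22))/4) + 127233)*(-293010 - 470) = ((3 + 485/4 + (2*22*31)/4) + 127233)*(-293480) = ((3 + 485/4 + (¼)*1364) + 127233)*(-293480) = ((3 + 485/4 + 341) + 127233)*(-293480) = (1861/4 + 127233)*(-293480) = (510793/4)*(-293480) = -37476882410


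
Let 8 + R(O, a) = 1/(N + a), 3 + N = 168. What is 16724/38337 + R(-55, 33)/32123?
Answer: 2725894175/6252227982 ≈ 0.43599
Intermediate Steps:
N = 165 (N = -3 + 168 = 165)
R(O, a) = -8 + 1/(165 + a)
16724/38337 + R(-55, 33)/32123 = 16724/38337 + ((-1319 - 8*33)/(165 + 33))/32123 = 16724*(1/38337) + ((-1319 - 264)/198)*(1/32123) = 16724/38337 + ((1/198)*(-1583))*(1/32123) = 16724/38337 - 1583/198*1/32123 = 16724/38337 - 1583/6360354 = 2725894175/6252227982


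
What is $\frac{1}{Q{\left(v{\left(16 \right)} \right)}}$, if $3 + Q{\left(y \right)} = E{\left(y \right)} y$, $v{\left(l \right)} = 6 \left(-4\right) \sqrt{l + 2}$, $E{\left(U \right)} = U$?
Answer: $\frac{1}{10365} \approx 9.6478 \cdot 10^{-5}$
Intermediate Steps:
$v{\left(l \right)} = - 24 \sqrt{2 + l}$
$Q{\left(y \right)} = -3 + y^{2}$ ($Q{\left(y \right)} = -3 + y y = -3 + y^{2}$)
$\frac{1}{Q{\left(v{\left(16 \right)} \right)}} = \frac{1}{-3 + \left(- 24 \sqrt{2 + 16}\right)^{2}} = \frac{1}{-3 + \left(- 24 \sqrt{18}\right)^{2}} = \frac{1}{-3 + \left(- 24 \cdot 3 \sqrt{2}\right)^{2}} = \frac{1}{-3 + \left(- 72 \sqrt{2}\right)^{2}} = \frac{1}{-3 + 10368} = \frac{1}{10365}$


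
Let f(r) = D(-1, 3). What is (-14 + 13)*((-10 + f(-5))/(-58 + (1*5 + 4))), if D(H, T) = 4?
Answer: -6/49 ≈ -0.12245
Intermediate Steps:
f(r) = 4
(-14 + 13)*((-10 + f(-5))/(-58 + (1*5 + 4))) = (-14 + 13)*((-10 + 4)/(-58 + (1*5 + 4))) = -(-6)/(-58 + (5 + 4)) = -(-6)/(-58 + 9) = -(-6)/(-49) = -(-6)*(-1)/49 = -1*6/49 = -6/49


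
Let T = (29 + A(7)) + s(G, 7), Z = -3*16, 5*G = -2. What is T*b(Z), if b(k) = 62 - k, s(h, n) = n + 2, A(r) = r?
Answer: 4950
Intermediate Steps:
G = -⅖ (G = (⅕)*(-2) = -⅖ ≈ -0.40000)
s(h, n) = 2 + n
Z = -48
T = 45 (T = (29 + 7) + (2 + 7) = 36 + 9 = 45)
T*b(Z) = 45*(62 - 1*(-48)) = 45*(62 + 48) = 45*110 = 4950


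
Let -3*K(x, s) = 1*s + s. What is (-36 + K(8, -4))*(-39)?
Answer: 1300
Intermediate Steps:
K(x, s) = -2*s/3 (K(x, s) = -(1*s + s)/3 = -(s + s)/3 = -2*s/3)
(-36 + K(8, -4))*(-39) = (-36 - ⅔*(-4))*(-39) = (-36 + 8/3)*(-39) = -100/3*(-39) = 1300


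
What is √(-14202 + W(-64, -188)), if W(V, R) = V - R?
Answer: I*√14078 ≈ 118.65*I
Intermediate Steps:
√(-14202 + W(-64, -188)) = √(-14202 + (-64 - 1*(-188))) = √(-14202 + (-64 + 188)) = √(-14202 + 124) = √(-14078) = I*√14078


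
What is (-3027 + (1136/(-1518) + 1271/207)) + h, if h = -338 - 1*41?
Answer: -7743185/2277 ≈ -3400.6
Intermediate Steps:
h = -379 (h = -338 - 41 = -379)
(-3027 + (1136/(-1518) + 1271/207)) + h = (-3027 + (1136/(-1518) + 1271/207)) - 379 = (-3027 + (1136*(-1/1518) + 1271*(1/207))) - 379 = (-3027 + (-568/759 + 1271/207)) - 379 = (-3027 + 12277/2277) - 379 = -6880202/2277 - 379 = -7743185/2277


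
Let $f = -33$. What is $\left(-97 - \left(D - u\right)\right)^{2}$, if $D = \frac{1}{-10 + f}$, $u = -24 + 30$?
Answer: $\frac{15303744}{1849} \approx 8276.8$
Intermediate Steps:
$u = 6$
$D = - \frac{1}{43}$ ($D = \frac{1}{-10 - 33} = \frac{1}{-43} = - \frac{1}{43} \approx -0.023256$)
$\left(-97 - \left(D - u\right)\right)^{2} = \left(-97 + \left(6 - - \frac{1}{43}\right)\right)^{2} = \left(-97 + \left(6 + \frac{1}{43}\right)\right)^{2} = \left(-97 + \frac{259}{43}\right)^{2} = \left(- \frac{3912}{43}\right)^{2} = \frac{15303744}{1849}$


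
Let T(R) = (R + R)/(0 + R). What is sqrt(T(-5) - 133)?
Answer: I*sqrt(131) ≈ 11.446*I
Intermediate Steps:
T(R) = 2 (T(R) = (2*R)/R = 2)
sqrt(T(-5) - 133) = sqrt(2 - 133) = sqrt(-131) = I*sqrt(131)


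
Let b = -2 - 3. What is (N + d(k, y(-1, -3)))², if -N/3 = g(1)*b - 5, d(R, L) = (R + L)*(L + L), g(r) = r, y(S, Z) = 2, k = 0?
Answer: 1444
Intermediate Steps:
d(R, L) = 2*L*(L + R) (d(R, L) = (L + R)*(2*L) = 2*L*(L + R))
b = -5
N = 30 (N = -3*(1*(-5) - 5) = -3*(-5 - 5) = -3*(-10) = 30)
(N + d(k, y(-1, -3)))² = (30 + 2*2*(2 + 0))² = (30 + 2*2*2)² = (30 + 8)² = 38² = 1444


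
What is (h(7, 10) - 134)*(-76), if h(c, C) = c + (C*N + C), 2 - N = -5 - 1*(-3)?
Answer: 5852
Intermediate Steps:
N = 4 (N = 2 - (-5 - 1*(-3)) = 2 - (-5 + 3) = 2 - 1*(-2) = 2 + 2 = 4)
h(c, C) = c + 5*C (h(c, C) = c + (C*4 + C) = c + (4*C + C) = c + 5*C)
(h(7, 10) - 134)*(-76) = ((7 + 5*10) - 134)*(-76) = ((7 + 50) - 134)*(-76) = (57 - 134)*(-76) = -77*(-76) = 5852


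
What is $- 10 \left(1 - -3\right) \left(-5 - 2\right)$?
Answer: $280$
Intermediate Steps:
$- 10 \left(1 - -3\right) \left(-5 - 2\right) = - 10 \left(1 + 3\right) \left(-7\right) = \left(-10\right) 4 \left(-7\right) = \left(-40\right) \left(-7\right) = 280$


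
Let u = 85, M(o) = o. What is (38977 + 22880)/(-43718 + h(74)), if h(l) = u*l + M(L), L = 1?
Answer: -61857/37427 ≈ -1.6527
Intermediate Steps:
h(l) = 1 + 85*l (h(l) = 85*l + 1 = 1 + 85*l)
(38977 + 22880)/(-43718 + h(74)) = (38977 + 22880)/(-43718 + (1 + 85*74)) = 61857/(-43718 + (1 + 6290)) = 61857/(-43718 + 6291) = 61857/(-37427) = 61857*(-1/37427) = -61857/37427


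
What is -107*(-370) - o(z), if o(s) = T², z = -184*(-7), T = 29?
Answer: 38749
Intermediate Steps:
z = 1288
o(s) = 841 (o(s) = 29² = 841)
-107*(-370) - o(z) = -107*(-370) - 1*841 = 39590 - 841 = 38749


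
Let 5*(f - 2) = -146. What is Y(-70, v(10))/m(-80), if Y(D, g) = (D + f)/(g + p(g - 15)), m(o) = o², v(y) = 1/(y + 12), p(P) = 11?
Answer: -11/8000 ≈ -0.0013750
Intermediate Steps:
f = -136/5 (f = 2 + (⅕)*(-146) = 2 - 146/5 = -136/5 ≈ -27.200)
v(y) = 1/(12 + y)
Y(D, g) = (-136/5 + D)/(11 + g) (Y(D, g) = (D - 136/5)/(g + 11) = (-136/5 + D)/(11 + g))
Y(-70, v(10))/m(-80) = ((-136/5 - 70)/(11 + 1/(12 + 10)))/((-80)²) = (-486/5/(11 + 1/22))/6400 = (-486/5/(11 + 1/22))*(1/6400) = (-486/5/(243/22))*(1/6400) = ((22/243)*(-486/5))*(1/6400) = -44/5*1/6400 = -11/8000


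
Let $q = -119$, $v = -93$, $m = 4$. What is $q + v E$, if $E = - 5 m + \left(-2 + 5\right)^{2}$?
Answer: $904$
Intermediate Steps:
$E = -11$ ($E = \left(-5\right) 4 + \left(-2 + 5\right)^{2} = -20 + 3^{2} = -20 + 9 = -11$)
$q + v E = -119 - -1023 = -119 + 1023 = 904$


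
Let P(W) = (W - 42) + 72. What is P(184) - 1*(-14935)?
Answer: 15149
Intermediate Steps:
P(W) = 30 + W (P(W) = (-42 + W) + 72 = 30 + W)
P(184) - 1*(-14935) = (30 + 184) - 1*(-14935) = 214 + 14935 = 15149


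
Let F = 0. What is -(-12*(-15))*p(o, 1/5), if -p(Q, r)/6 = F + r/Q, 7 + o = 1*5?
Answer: -108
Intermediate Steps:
o = -2 (o = -7 + 1*5 = -7 + 5 = -2)
p(Q, r) = -6*r/Q (p(Q, r) = -6*(0 + r/Q) = -6*r/Q)
-(-12*(-15))*p(o, 1/5) = -(-12*(-15))*(-6*1/5/(-2)) = -180*(-6*1*(⅕)*(-½)) = -180*(-6*⅕*(-½)) = -180*3/5 = -1*108 = -108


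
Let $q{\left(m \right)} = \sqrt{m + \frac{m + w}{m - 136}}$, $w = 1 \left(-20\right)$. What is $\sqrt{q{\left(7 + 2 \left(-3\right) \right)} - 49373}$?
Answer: $\frac{\sqrt{-11108925 + 5 \sqrt{2310}}}{15} \approx 222.2 i$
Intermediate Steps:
$w = -20$
$q{\left(m \right)} = \sqrt{m + \frac{-20 + m}{-136 + m}}$ ($q{\left(m \right)} = \sqrt{m + \frac{m - 20}{m - 136}} = \sqrt{m + \frac{-20 + m}{-136 + m}}$)
$\sqrt{q{\left(7 + 2 \left(-3\right) \right)} - 49373} = \sqrt{\sqrt{\frac{-20 + \left(7 + 2 \left(-3\right)\right) + \left(7 + 2 \left(-3\right)\right) \left(-136 + \left(7 + 2 \left(-3\right)\right)\right)}{-136 + \left(7 + 2 \left(-3\right)\right)}} - 49373} = \sqrt{\sqrt{\frac{-20 + \left(7 - 6\right) + \left(7 - 6\right) \left(-136 + \left(7 - 6\right)\right)}{-136 + \left(7 - 6\right)}} - 49373} = \sqrt{\sqrt{\frac{-20 + 1 + 1 \left(-136 + 1\right)}{-136 + 1}} - 49373} = \sqrt{\sqrt{\frac{-20 + 1 + 1 \left(-135\right)}{-135}} - 49373} = \sqrt{\sqrt{- \frac{-20 + 1 - 135}{135}} - 49373} = \sqrt{\sqrt{\left(- \frac{1}{135}\right) \left(-154\right)} - 49373} = \sqrt{\sqrt{\frac{154}{135}} - 49373} = \sqrt{\frac{\sqrt{2310}}{45} - 49373} = \sqrt{-49373 + \frac{\sqrt{2310}}{45}}$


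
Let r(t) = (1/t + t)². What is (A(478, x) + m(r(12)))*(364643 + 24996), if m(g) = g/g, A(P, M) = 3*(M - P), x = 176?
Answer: -352623295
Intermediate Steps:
r(t) = (t + 1/t)²
A(P, M) = -3*P + 3*M
m(g) = 1
(A(478, x) + m(r(12)))*(364643 + 24996) = ((-3*478 + 3*176) + 1)*(364643 + 24996) = ((-1434 + 528) + 1)*389639 = (-906 + 1)*389639 = -905*389639 = -352623295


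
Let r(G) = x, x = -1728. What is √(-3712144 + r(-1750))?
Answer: 4*I*√232117 ≈ 1927.1*I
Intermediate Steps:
r(G) = -1728
√(-3712144 + r(-1750)) = √(-3712144 - 1728) = √(-3713872) = 4*I*√232117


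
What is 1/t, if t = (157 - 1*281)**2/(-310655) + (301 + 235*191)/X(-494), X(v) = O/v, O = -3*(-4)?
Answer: -310655/577867088211 ≈ -5.3759e-7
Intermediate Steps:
O = 12
X(v) = 12/v
t = -577867088211/310655 (t = (157 - 1*281)**2/(-310655) + (301 + 235*191)/((12/(-494))) = (157 - 281)**2*(-1/310655) + (301 + 44885)/((12*(-1/494))) = (-124)**2*(-1/310655) + 45186/(-6/247) = 15376*(-1/310655) + 45186*(-247/6) = -15376/310655 - 1860157 = -577867088211/310655 ≈ -1.8602e+6)
1/t = 1/(-577867088211/310655) = -310655/577867088211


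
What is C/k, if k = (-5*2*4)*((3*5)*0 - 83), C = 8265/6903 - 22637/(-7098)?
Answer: 612331/463452080 ≈ 0.0013212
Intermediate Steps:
C = 612331/139594 (C = 8265*(1/6903) - 22637*(-1/7098) = 2755/2301 + 22637/7098 = 612331/139594 ≈ 4.3865)
k = 3320 (k = (-10*4)*(15*0 - 83) = -40*(0 - 83) = -40*(-83) = 3320)
C/k = (612331/139594)/3320 = (612331/139594)*(1/3320) = 612331/463452080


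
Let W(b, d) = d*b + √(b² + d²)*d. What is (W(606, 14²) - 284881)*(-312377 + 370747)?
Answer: -9695548850 + 22881040*√101413 ≈ -2.4090e+9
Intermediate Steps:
W(b, d) = b*d + d*√(b² + d²)
(W(606, 14²) - 284881)*(-312377 + 370747) = (14²*(606 + √(606² + (14²)²)) - 284881)*(-312377 + 370747) = (196*(606 + √(367236 + 196²)) - 284881)*58370 = (196*(606 + √(367236 + 38416)) - 284881)*58370 = (196*(606 + √405652) - 284881)*58370 = (196*(606 + 2*√101413) - 284881)*58370 = ((118776 + 392*√101413) - 284881)*58370 = (-166105 + 392*√101413)*58370 = -9695548850 + 22881040*√101413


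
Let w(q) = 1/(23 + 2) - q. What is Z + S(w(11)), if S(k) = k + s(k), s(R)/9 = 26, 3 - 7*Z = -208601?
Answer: 5254132/175 ≈ 30024.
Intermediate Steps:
Z = 208604/7 (Z = 3/7 - 1/7*(-208601) = 3/7 + 208601/7 = 208604/7 ≈ 29801.)
s(R) = 234 (s(R) = 9*26 = 234)
w(q) = 1/25 - q
S(k) = 234 + k (S(k) = k + 234 = 234 + k)
Z + S(w(11)) = 208604/7 + (234 + (1/25 - 1*11)) = 208604/7 + (234 + (1/25 - 11)) = 208604/7 + (234 - 274/25) = 208604/7 + 5576/25 = 5254132/175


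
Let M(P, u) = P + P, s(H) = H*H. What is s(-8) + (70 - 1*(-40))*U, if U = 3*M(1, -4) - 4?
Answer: 284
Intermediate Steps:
s(H) = H**2
M(P, u) = 2*P
U = 2 (U = 3*(2*1) - 4 = 3*2 - 4 = 6 - 4 = 2)
s(-8) + (70 - 1*(-40))*U = (-8)**2 + (70 - 1*(-40))*2 = 64 + (70 + 40)*2 = 64 + 110*2 = 64 + 220 = 284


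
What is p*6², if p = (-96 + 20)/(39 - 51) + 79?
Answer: 3072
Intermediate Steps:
p = 256/3 (p = -76/(-12) + 79 = -76*(-1/12) + 79 = 19/3 + 79 = 256/3 ≈ 85.333)
p*6² = (256/3)*6² = (256/3)*36 = 3072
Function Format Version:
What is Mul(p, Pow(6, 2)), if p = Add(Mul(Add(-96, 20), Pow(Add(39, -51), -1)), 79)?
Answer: 3072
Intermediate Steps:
p = Rational(256, 3) (p = Add(Mul(-76, Pow(-12, -1)), 79) = Add(Mul(-76, Rational(-1, 12)), 79) = Add(Rational(19, 3), 79) = Rational(256, 3) ≈ 85.333)
Mul(p, Pow(6, 2)) = Mul(Rational(256, 3), Pow(6, 2)) = Mul(Rational(256, 3), 36) = 3072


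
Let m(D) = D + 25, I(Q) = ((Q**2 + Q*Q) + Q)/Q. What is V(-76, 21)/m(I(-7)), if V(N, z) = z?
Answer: 7/4 ≈ 1.7500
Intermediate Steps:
I(Q) = (Q + 2*Q**2)/Q (I(Q) = ((Q**2 + Q**2) + Q)/Q = (2*Q**2 + Q)/Q = (Q + 2*Q**2)/Q)
m(D) = 25 + D
V(-76, 21)/m(I(-7)) = 21/(25 + (1 + 2*(-7))) = 21/(25 + (1 - 14)) = 21/(25 - 13) = 21/12 = 21*(1/12) = 7/4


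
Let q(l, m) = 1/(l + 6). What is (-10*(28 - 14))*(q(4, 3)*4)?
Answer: -56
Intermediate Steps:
q(l, m) = 1/(6 + l)
(-10*(28 - 14))*(q(4, 3)*4) = (-10*(28 - 14))*(4/(6 + 4)) = (-10*14)*(4/10) = -14*4 = -140*⅖ = -56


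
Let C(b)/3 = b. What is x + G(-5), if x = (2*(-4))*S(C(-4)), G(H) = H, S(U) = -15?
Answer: 115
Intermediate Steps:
C(b) = 3*b
x = 120 (x = (2*(-4))*(-15) = -8*(-15) = 120)
x + G(-5) = 120 - 5 = 115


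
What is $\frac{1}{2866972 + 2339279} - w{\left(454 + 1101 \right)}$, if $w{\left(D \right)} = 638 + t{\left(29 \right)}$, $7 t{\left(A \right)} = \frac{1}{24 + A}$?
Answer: $- \frac{1232314405078}{1931519121} \approx -638.0$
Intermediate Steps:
$t{\left(A \right)} = \frac{1}{7 \left(24 + A\right)}$
$w{\left(D \right)} = \frac{236699}{371}$ ($w{\left(D \right)} = 638 + \frac{1}{7 \left(24 + 29\right)} = 638 + \frac{1}{7 \cdot 53} = 638 + \frac{1}{7} \cdot \frac{1}{53} = 638 + \frac{1}{371} = \frac{236699}{371}$)
$\frac{1}{2866972 + 2339279} - w{\left(454 + 1101 \right)} = \frac{1}{2866972 + 2339279} - \frac{236699}{371} = \frac{1}{5206251} - \frac{236699}{371} = - \frac{1232314405078}{1931519121}$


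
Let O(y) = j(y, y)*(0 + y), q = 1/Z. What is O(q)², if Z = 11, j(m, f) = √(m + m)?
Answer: 2/1331 ≈ 0.0015026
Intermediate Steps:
j(m, f) = √2*√m (j(m, f) = √(2*m) = √2*√m)
q = 1/11 ≈ 0.090909
O(y) = √2*y^(3/2) (O(y) = (√2*√y)*(0 + y) = (√2*√y)*y = √2*y^(3/2))
O(q)² = (√2*(1/11)^(3/2))² = (√2*(√11/121))² = (√22/121)² = 2/1331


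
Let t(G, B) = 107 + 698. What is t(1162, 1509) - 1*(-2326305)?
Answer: 2327110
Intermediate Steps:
t(G, B) = 805
t(1162, 1509) - 1*(-2326305) = 805 - 1*(-2326305) = 805 + 2326305 = 2327110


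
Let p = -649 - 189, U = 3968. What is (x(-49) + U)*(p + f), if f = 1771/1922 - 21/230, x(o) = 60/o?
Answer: -17983264008016/5415235 ≈ -3.3209e+6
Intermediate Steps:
f = 91742/110515 (f = 1771*(1/1922) - 21*1/230 = 1771/1922 - 21/230 = 91742/110515 ≈ 0.83013)
p = -838
(x(-49) + U)*(p + f) = (60/(-49) + 3968)*(-838 + 91742/110515) = (60*(-1/49) + 3968)*(-92519828/110515) = (-60/49 + 3968)*(-92519828/110515) = (194372/49)*(-92519828/110515) = -17983264008016/5415235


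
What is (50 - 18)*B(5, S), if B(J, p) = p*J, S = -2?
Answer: -320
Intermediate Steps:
B(J, p) = J*p
(50 - 18)*B(5, S) = (50 - 18)*(5*(-2)) = 32*(-10) = -320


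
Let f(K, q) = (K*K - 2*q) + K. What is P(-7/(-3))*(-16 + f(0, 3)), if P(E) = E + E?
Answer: -308/3 ≈ -102.67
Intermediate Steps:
P(E) = 2*E
f(K, q) = K + K**2 - 2*q (f(K, q) = (K**2 - 2*q) + K = K + K**2 - 2*q)
P(-7/(-3))*(-16 + f(0, 3)) = (2*(-7/(-3)))*(-16 + (0 + 0**2 - 2*3)) = (2*(-7*(-1/3)))*(-16 + (0 + 0 - 6)) = (2*(7/3))*(-16 - 6) = (14/3)*(-22) = -308/3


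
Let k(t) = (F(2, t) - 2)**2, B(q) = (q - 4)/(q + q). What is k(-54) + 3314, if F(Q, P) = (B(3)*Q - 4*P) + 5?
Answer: 460162/9 ≈ 51129.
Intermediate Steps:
B(q) = (-4 + q)/(2*q) (B(q) = (-4 + q)/((2*q)) = (-4 + q)*(1/(2*q)) = (-4 + q)/(2*q))
F(Q, P) = 5 - 4*P - Q/6 (F(Q, P) = (((1/2)*(-4 + 3)/3)*Q - 4*P) + 5 = (((1/2)*(1/3)*(-1))*Q - 4*P) + 5 = (-Q/6 - 4*P) + 5 = (-4*P - Q/6) + 5 = 5 - 4*P - Q/6)
k(t) = (8/3 - 4*t)**2 (k(t) = ((5 - 4*t - 1/6*2) - 2)**2 = ((5 - 4*t - 1/3) - 2)**2 = ((14/3 - 4*t) - 2)**2 = (8/3 - 4*t)**2)
k(-54) + 3314 = 16*(2 - 3*(-54))**2/9 + 3314 = 16*(2 + 162)**2/9 + 3314 = (16/9)*164**2 + 3314 = (16/9)*26896 + 3314 = 430336/9 + 3314 = 460162/9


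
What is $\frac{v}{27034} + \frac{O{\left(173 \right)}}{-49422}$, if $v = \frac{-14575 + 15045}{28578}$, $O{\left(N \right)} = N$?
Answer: $- \frac{1856009798}{530310176627} \approx -0.0034999$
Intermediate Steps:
$v = \frac{235}{14289}$ ($v = 470 \cdot \frac{1}{28578} = \frac{235}{14289} \approx 0.016446$)
$\frac{v}{27034} + \frac{O{\left(173 \right)}}{-49422} = \frac{235}{14289 \cdot 27034} + \frac{173}{-49422} = \frac{235}{14289} \cdot \frac{1}{27034} + 173 \left(- \frac{1}{49422}\right) = \frac{235}{386288826} - \frac{173}{49422} = - \frac{1856009798}{530310176627}$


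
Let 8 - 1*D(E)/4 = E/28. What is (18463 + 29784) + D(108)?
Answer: 337845/7 ≈ 48264.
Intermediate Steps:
D(E) = 32 - E/7 (D(E) = 32 - 4*E/28 = 32 - E/7)
(18463 + 29784) + D(108) = (18463 + 29784) + (32 - ⅐*108) = 48247 + (32 - 108/7) = 48247 + 116/7 = 337845/7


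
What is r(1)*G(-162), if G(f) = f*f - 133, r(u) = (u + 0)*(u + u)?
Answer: 52222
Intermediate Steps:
r(u) = 2*u² (r(u) = u*(2*u) = 2*u²)
G(f) = -133 + f² (G(f) = f² - 133 = -133 + f²)
r(1)*G(-162) = (2*1²)*(-133 + (-162)²) = (2*1)*(-133 + 26244) = 2*26111 = 52222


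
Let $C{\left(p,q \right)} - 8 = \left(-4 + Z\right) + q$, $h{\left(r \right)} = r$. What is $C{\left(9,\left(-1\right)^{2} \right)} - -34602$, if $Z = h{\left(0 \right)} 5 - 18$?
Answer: $34589$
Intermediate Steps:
$Z = -18$ ($Z = 0 \cdot 5 - 18 = 0 - 18 = -18$)
$C{\left(p,q \right)} = -14 + q$ ($C{\left(p,q \right)} = 8 + \left(\left(-4 - 18\right) + q\right) = 8 + \left(-22 + q\right) = -14 + q$)
$C{\left(9,\left(-1\right)^{2} \right)} - -34602 = \left(-14 + \left(-1\right)^{2}\right) - -34602 = \left(-14 + 1\right) + 34602 = -13 + 34602 = 34589$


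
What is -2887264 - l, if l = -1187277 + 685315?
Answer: -2385302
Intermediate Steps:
l = -501962
-2887264 - l = -2887264 - 1*(-501962) = -2887264 + 501962 = -2385302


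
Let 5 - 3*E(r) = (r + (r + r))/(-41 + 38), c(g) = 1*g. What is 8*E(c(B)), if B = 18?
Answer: 184/3 ≈ 61.333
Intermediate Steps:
c(g) = g
E(r) = 5/3 + r/3 (E(r) = 5/3 - (r + (r + r))/(3*(-41 + 38)) = 5/3 - (r + 2*r)/(3*(-3)) = 5/3 - 3*r*(-1)/(3*3) = 5/3 - (-1)*r/3 = 5/3 + r/3)
8*E(c(B)) = 8*(5/3 + (⅓)*18) = 8*(5/3 + 6) = 8*(23/3) = 184/3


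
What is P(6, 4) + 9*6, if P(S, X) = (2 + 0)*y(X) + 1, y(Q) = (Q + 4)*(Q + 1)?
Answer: 135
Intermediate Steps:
y(Q) = (1 + Q)*(4 + Q) (y(Q) = (4 + Q)*(1 + Q) = (1 + Q)*(4 + Q))
P(S, X) = 9 + 2*X² + 10*X (P(S, X) = (2 + 0)*(4 + X² + 5*X) + 1 = 2*(4 + X² + 5*X) + 1 = (8 + 2*X² + 10*X) + 1 = 9 + 2*X² + 10*X)
P(6, 4) + 9*6 = (9 + 2*4² + 10*4) + 9*6 = (9 + 2*16 + 40) + 54 = (9 + 32 + 40) + 54 = 81 + 54 = 135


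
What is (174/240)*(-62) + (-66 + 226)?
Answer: 2301/20 ≈ 115.05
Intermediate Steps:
(174/240)*(-62) + (-66 + 226) = (174*(1/240))*(-62) + 160 = (29/40)*(-62) + 160 = -899/20 + 160 = 2301/20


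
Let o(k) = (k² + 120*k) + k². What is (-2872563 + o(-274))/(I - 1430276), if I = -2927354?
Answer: 2755291/4357630 ≈ 0.63229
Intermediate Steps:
o(k) = 2*k² + 120*k
(-2872563 + o(-274))/(I - 1430276) = (-2872563 + 2*(-274)*(60 - 274))/(-2927354 - 1430276) = (-2872563 + 2*(-274)*(-214))/(-4357630) = (-2872563 + 117272)*(-1/4357630) = -2755291*(-1/4357630) = 2755291/4357630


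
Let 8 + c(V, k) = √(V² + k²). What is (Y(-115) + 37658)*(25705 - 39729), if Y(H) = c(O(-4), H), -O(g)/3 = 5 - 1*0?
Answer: -528003600 - 70120*√538 ≈ -5.2963e+8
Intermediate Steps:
O(g) = -15 (O(g) = -3*(5 - 1*0) = -3*(5 + 0) = -3*5 = -15)
c(V, k) = -8 + √(V² + k²)
Y(H) = -8 + √(225 + H²) (Y(H) = -8 + √((-15)² + H²) = -8 + √(225 + H²))
(Y(-115) + 37658)*(25705 - 39729) = ((-8 + √(225 + (-115)²)) + 37658)*(25705 - 39729) = ((-8 + √(225 + 13225)) + 37658)*(-14024) = ((-8 + √13450) + 37658)*(-14024) = ((-8 + 5*√538) + 37658)*(-14024) = (37650 + 5*√538)*(-14024) = -528003600 - 70120*√538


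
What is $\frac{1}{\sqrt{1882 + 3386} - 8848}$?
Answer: $- \frac{2212}{19570459} - \frac{\sqrt{1317}}{39140918} \approx -0.00011395$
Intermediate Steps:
$\frac{1}{\sqrt{1882 + 3386} - 8848} = \frac{1}{\sqrt{5268} - 8848} = \frac{1}{2 \sqrt{1317} - 8848} = \frac{1}{-8848 + 2 \sqrt{1317}}$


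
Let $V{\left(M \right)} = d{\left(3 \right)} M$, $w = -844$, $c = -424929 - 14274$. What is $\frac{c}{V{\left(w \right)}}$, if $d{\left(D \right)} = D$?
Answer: $\frac{146401}{844} \approx 173.46$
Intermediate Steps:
$c = -439203$ ($c = -424929 - 14274 = -439203$)
$V{\left(M \right)} = 3 M$
$\frac{c}{V{\left(w \right)}} = - \frac{439203}{3 \left(-844\right)} = - \frac{439203}{-2532} = \left(-439203\right) \left(- \frac{1}{2532}\right) = \frac{146401}{844}$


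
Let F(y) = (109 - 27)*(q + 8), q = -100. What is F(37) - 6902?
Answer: -14446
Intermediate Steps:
F(y) = -7544 (F(y) = (109 - 27)*(-100 + 8) = 82*(-92) = -7544)
F(37) - 6902 = -7544 - 6902 = -14446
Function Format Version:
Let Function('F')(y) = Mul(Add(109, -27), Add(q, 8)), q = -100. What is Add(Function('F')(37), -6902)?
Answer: -14446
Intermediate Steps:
Function('F')(y) = -7544 (Function('F')(y) = Mul(Add(109, -27), Add(-100, 8)) = Mul(82, -92) = -7544)
Add(Function('F')(37), -6902) = Add(-7544, -6902) = -14446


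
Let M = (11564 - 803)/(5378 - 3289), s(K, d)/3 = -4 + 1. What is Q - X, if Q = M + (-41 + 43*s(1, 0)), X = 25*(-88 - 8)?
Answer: 4130269/2089 ≈ 1977.2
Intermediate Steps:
s(K, d) = -9 (s(K, d) = 3*(-4 + 1) = 3*(-3) = -9)
X = -2400 (X = 25*(-96) = -2400)
M = 10761/2089 ≈ 5.1513
Q = -883331/2089 (Q = 10761/2089 + (-41 + 43*(-9)) = 10761/2089 + (-41 - 387) = 10761/2089 - 428 = -883331/2089 ≈ -422.85)
Q - X = -883331/2089 - 1*(-2400) = -883331/2089 + 2400 = 4130269/2089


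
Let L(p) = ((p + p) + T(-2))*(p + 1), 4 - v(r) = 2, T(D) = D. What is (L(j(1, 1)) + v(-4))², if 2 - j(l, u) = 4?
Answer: 64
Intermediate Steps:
v(r) = 2 (v(r) = 4 - 1*2 = 4 - 2 = 2)
j(l, u) = -2 (j(l, u) = 2 - 1*4 = 2 - 4 = -2)
L(p) = (1 + p)*(-2 + 2*p) (L(p) = ((p + p) - 2)*(p + 1) = (2*p - 2)*(1 + p) = (-2 + 2*p)*(1 + p) = (1 + p)*(-2 + 2*p))
(L(j(1, 1)) + v(-4))² = ((-2 + 2*(-2)²) + 2)² = ((-2 + 2*4) + 2)² = ((-2 + 8) + 2)² = (6 + 2)² = 8² = 64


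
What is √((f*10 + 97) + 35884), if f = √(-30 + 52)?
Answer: √(35981 + 10*√22) ≈ 189.81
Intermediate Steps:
f = √22 ≈ 4.6904
√((f*10 + 97) + 35884) = √((√22*10 + 97) + 35884) = √((10*√22 + 97) + 35884) = √((97 + 10*√22) + 35884) = √(35981 + 10*√22)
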